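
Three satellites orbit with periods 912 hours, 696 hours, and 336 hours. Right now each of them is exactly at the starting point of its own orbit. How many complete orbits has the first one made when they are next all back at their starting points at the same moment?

203 orbits

They are all back at their starting positions together after one LCM of the periods.
912 = 2^4 × 3 × 19
696 = 2^3 × 3 × 29
336 = 2^4 × 3 × 7
LCM(912, 696, 336) = 2^4 × 3 × 7 × 19 × 29 = 185136.
Orbits for period 912: 185136 / 912 = 203.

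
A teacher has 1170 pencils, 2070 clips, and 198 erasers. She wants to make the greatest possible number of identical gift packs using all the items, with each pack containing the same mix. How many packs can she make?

18 packs

The pack count must divide each quantity, so the greatest is gcd(1170, 2070, 198).
1170 = 2 × 3^2 × 5 × 13
2070 = 2 × 3^2 × 5 × 23
198 = 2 × 3^2 × 11
gcd(1170, 2070, 198) = 2 × 3^2 = 18.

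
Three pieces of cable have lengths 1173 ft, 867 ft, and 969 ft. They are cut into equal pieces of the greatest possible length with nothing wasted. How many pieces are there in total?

Piece length = gcd(1173, 867, 969).
1173 = 3 × 17 × 23
867 = 3 × 17^2
969 = 3 × 17 × 19
gcd(1173, 867, 969) = 3 × 17 = 51.
Total pieces = 1173/51 + 867/51 + 969/51 = 23 + 17 + 19 = 59.

59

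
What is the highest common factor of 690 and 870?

690 = 2 × 3 × 5 × 23
870 = 2 × 3 × 5 × 29
gcd(690, 870) = 2 × 3 × 5 = 30.

30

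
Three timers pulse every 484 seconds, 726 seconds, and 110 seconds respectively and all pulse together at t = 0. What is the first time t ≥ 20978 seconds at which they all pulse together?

Joint pulses occur at multiples of LCM(484, 726, 110).
484 = 2^2 × 11^2
726 = 2 × 3 × 11^2
110 = 2 × 5 × 11
LCM(484, 726, 110) = 2^2 × 3 × 5 × 11^2 = 7260.
Smallest multiple of 7260 that is ≥ 20978: ⌈20978/7260⌉ × 7260 = 3 × 7260 = 21780.

21780 seconds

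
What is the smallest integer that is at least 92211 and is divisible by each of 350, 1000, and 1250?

The integer must be a common multiple of 350, 1000, and 1250, so a multiple of their LCM.
350 = 2 × 5^2 × 7
1000 = 2^3 × 5^3
1250 = 2 × 5^4
LCM(350, 1000, 1250) = 2^3 × 5^4 × 7 = 35000.
Smallest multiple of 35000 that is ≥ 92211: ⌈92211/35000⌉ × 35000 = 3 × 35000 = 105000.

105000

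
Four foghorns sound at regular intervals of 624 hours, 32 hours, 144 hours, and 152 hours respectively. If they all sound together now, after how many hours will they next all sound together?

71136 hours

The first simultaneous occurrence is after LCM of the individual periods.
624 = 2^4 × 3 × 13
32 = 2^5
144 = 2^4 × 3^2
152 = 2^3 × 19
LCM(624, 32, 144, 152) = 2^5 × 3^2 × 13 × 19 = 71136.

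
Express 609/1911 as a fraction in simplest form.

29/91

609 = 3 × 7 × 29
1911 = 3 × 7^2 × 13
gcd(609, 1911) = 3 × 7 = 21.
Divide numerator and denominator by 21: 609/1911 = 29/91.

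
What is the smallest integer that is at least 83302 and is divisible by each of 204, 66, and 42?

94248

The integer must be a common multiple of 204, 66, and 42, so a multiple of their LCM.
204 = 2^2 × 3 × 17
66 = 2 × 3 × 11
42 = 2 × 3 × 7
LCM(204, 66, 42) = 2^2 × 3 × 7 × 11 × 17 = 15708.
Smallest multiple of 15708 that is ≥ 83302: ⌈83302/15708⌉ × 15708 = 6 × 15708 = 94248.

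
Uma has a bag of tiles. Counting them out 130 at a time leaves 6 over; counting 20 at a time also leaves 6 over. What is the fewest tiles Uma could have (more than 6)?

N − 6 must be a common multiple of 130 and 20.
130 = 2 × 5 × 13
20 = 2^2 × 5
LCM(130, 20) = 2^2 × 5 × 13 = 260.
Smallest N > 6 is LCM + 6 = 260 + 6 = 266.

266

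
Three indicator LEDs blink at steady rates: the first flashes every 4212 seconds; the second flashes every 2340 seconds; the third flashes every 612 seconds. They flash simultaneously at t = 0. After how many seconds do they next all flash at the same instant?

We need the least common multiple of the intervals.
4212 = 2^2 × 3^4 × 13
2340 = 2^2 × 3^2 × 5 × 13
612 = 2^2 × 3^2 × 17
LCM(4212, 2340, 612) = 2^2 × 3^4 × 5 × 13 × 17 = 358020.

358020 seconds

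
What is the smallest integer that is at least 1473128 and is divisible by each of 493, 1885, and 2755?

1826565

The integer must be a common multiple of 493, 1885, and 2755, so a multiple of their LCM.
493 = 17 × 29
1885 = 5 × 13 × 29
2755 = 5 × 19 × 29
LCM(493, 1885, 2755) = 5 × 13 × 17 × 19 × 29 = 608855.
Smallest multiple of 608855 that is ≥ 1473128: ⌈1473128/608855⌉ × 608855 = 3 × 608855 = 1826565.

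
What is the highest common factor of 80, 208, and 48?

16

80 = 2^4 × 5
208 = 2^4 × 13
48 = 2^4 × 3
gcd(80, 208, 48) = 2^4 = 16.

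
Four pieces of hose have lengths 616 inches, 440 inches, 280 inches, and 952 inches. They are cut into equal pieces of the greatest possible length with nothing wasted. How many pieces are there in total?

Piece length = gcd(616, 440, 280, 952).
616 = 2^3 × 7 × 11
440 = 2^3 × 5 × 11
280 = 2^3 × 5 × 7
952 = 2^3 × 7 × 17
gcd(616, 440, 280, 952) = 2^3 = 8.
Total pieces = 616/8 + 440/8 + 280/8 + 952/8 = 77 + 55 + 35 + 119 = 286.

286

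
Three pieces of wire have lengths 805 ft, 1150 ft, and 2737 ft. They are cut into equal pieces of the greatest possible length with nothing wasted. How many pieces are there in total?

204

Piece length = gcd(805, 1150, 2737).
805 = 5 × 7 × 23
1150 = 2 × 5^2 × 23
2737 = 7 × 17 × 23
gcd(805, 1150, 2737) = 23.
Total pieces = 805/23 + 1150/23 + 2737/23 = 35 + 50 + 119 = 204.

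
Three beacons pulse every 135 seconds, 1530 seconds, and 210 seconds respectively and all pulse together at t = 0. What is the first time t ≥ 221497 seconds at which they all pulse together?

224910 seconds

Joint pulses occur at multiples of LCM(135, 1530, 210).
135 = 3^3 × 5
1530 = 2 × 3^2 × 5 × 17
210 = 2 × 3 × 5 × 7
LCM(135, 1530, 210) = 2 × 3^3 × 5 × 7 × 17 = 32130.
Smallest multiple of 32130 that is ≥ 221497: ⌈221497/32130⌉ × 32130 = 7 × 32130 = 224910.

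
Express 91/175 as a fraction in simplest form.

13/25

91 = 7 × 13
175 = 5^2 × 7
gcd(91, 175) = 7.
Divide numerator and denominator by 7: 91/175 = 13/25.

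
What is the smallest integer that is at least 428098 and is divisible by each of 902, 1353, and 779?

462726

The integer must be a common multiple of 902, 1353, and 779, so a multiple of their LCM.
902 = 2 × 11 × 41
1353 = 3 × 11 × 41
779 = 19 × 41
LCM(902, 1353, 779) = 2 × 3 × 11 × 19 × 41 = 51414.
Smallest multiple of 51414 that is ≥ 428098: ⌈428098/51414⌉ × 51414 = 9 × 51414 = 462726.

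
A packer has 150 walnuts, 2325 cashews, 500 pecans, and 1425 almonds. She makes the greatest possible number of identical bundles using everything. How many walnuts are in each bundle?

6

Number of bundles = gcd(150, 2325, 500, 1425).
150 = 2 × 3 × 5^2
2325 = 3 × 5^2 × 31
500 = 2^2 × 5^3
1425 = 3 × 5^2 × 19
gcd(150, 2325, 500, 1425) = 5^2 = 25.
walnuts per bundle = 150 / 25 = 6.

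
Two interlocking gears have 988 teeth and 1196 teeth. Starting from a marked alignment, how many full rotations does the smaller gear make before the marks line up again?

23 rotations

They are all back at their starting positions together after one LCM of the periods.
988 = 2^2 × 13 × 19
1196 = 2^2 × 13 × 23
LCM(988, 1196) = 2^2 × 13 × 19 × 23 = 22724.
Rotations for period 988: 22724 / 988 = 23.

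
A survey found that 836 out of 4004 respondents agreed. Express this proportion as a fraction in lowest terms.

19/91

836 = 2^2 × 11 × 19
4004 = 2^2 × 7 × 11 × 13
gcd(836, 4004) = 2^2 × 11 = 44.
Divide numerator and denominator by 44: 836/4004 = 19/91.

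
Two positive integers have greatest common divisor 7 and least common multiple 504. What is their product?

For any two positive integers, gcd × lcm = product = 7 × 504 = 3528.

3528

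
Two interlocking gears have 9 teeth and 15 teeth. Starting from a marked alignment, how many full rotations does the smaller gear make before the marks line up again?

All finish a whole number of cycles simultaneously at t = LCM of the periods.
9 = 3^2
15 = 3 × 5
LCM(9, 15) = 3^2 × 5 = 45.
Rotations for period 9: 45 / 9 = 5.

5 rotations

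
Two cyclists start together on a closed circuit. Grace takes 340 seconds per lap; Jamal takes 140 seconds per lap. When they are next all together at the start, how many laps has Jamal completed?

The first common completion time is the LCM of the periods.
340 = 2^2 × 5 × 17
140 = 2^2 × 5 × 7
LCM(340, 140) = 2^2 × 5 × 7 × 17 = 2380.
Laps for period 140: 2380 / 140 = 17.

17 laps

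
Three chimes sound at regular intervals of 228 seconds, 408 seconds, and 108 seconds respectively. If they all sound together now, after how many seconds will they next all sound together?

The first simultaneous occurrence is after LCM of the individual periods.
228 = 2^2 × 3 × 19
408 = 2^3 × 3 × 17
108 = 2^2 × 3^3
LCM(228, 408, 108) = 2^3 × 3^3 × 17 × 19 = 69768.

69768 seconds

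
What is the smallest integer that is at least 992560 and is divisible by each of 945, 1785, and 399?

1220940

The integer must be a common multiple of 945, 1785, and 399, so a multiple of their LCM.
945 = 3^3 × 5 × 7
1785 = 3 × 5 × 7 × 17
399 = 3 × 7 × 19
LCM(945, 1785, 399) = 3^3 × 5 × 7 × 17 × 19 = 305235.
Smallest multiple of 305235 that is ≥ 992560: ⌈992560/305235⌉ × 305235 = 4 × 305235 = 1220940.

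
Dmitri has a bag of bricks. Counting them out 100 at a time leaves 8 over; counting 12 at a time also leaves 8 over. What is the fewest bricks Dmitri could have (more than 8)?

308

N − 8 must be a common multiple of 100 and 12.
100 = 2^2 × 5^2
12 = 2^2 × 3
LCM(100, 12) = 2^2 × 3 × 5^2 = 300.
Smallest N > 8 is LCM + 8 = 300 + 8 = 308.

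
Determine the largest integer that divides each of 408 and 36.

12

408 = 2^3 × 3 × 17
36 = 2^2 × 3^2
gcd(408, 36) = 2^2 × 3 = 12.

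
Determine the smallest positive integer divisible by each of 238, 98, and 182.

21658

238 = 2 × 7 × 17
98 = 2 × 7^2
182 = 2 × 7 × 13
LCM(238, 98, 182) = 2 × 7^2 × 13 × 17 = 21658.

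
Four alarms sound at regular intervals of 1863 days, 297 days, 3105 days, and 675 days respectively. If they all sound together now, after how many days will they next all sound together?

512325 days

We need the least common multiple of the intervals.
1863 = 3^4 × 23
297 = 3^3 × 11
3105 = 3^3 × 5 × 23
675 = 3^3 × 5^2
LCM(1863, 297, 3105, 675) = 3^4 × 5^2 × 11 × 23 = 512325.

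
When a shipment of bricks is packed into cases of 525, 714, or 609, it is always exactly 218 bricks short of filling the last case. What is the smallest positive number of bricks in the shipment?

Being 218 short of a full case of size k means N ≡ −218 (mod k), i.e. N + 218 is a multiple of each size.
525 = 3 × 5^2 × 7
714 = 2 × 3 × 7 × 17
609 = 3 × 7 × 29
LCM(525, 714, 609) = 2 × 3 × 5^2 × 7 × 17 × 29 = 517650.
Smallest positive N is 517650 − 218 = 517432.

517432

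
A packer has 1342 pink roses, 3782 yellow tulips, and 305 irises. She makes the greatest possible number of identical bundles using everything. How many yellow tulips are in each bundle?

62

Number of bundles = gcd(1342, 3782, 305).
1342 = 2 × 11 × 61
3782 = 2 × 31 × 61
305 = 5 × 61
gcd(1342, 3782, 305) = 61.
yellow tulips per bundle = 3782 / 61 = 62.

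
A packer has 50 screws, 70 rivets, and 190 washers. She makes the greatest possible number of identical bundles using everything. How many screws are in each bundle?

5

Number of bundles = gcd(50, 70, 190).
50 = 2 × 5^2
70 = 2 × 5 × 7
190 = 2 × 5 × 19
gcd(50, 70, 190) = 2 × 5 = 10.
screws per bundle = 50 / 10 = 5.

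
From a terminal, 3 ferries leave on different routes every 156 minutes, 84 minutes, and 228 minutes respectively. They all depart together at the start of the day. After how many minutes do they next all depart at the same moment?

20748 minutes

The first simultaneous occurrence is after LCM of the individual periods.
156 = 2^2 × 3 × 13
84 = 2^2 × 3 × 7
228 = 2^2 × 3 × 19
LCM(156, 84, 228) = 2^2 × 3 × 7 × 13 × 19 = 20748.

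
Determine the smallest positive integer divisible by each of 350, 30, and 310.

350 = 2 × 5^2 × 7
30 = 2 × 3 × 5
310 = 2 × 5 × 31
LCM(350, 30, 310) = 2 × 3 × 5^2 × 7 × 31 = 32550.

32550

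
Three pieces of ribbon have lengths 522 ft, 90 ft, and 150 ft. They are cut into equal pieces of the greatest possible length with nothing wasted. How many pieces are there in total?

Piece length = gcd(522, 90, 150).
522 = 2 × 3^2 × 29
90 = 2 × 3^2 × 5
150 = 2 × 3 × 5^2
gcd(522, 90, 150) = 2 × 3 = 6.
Total pieces = 522/6 + 90/6 + 150/6 = 87 + 15 + 25 = 127.

127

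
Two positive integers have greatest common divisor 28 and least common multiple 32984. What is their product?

For any two positive integers, gcd × lcm = product = 28 × 32984 = 923552.

923552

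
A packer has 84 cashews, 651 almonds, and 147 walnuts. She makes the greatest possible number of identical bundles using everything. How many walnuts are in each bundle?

Number of bundles = gcd(84, 651, 147).
84 = 2^2 × 3 × 7
651 = 3 × 7 × 31
147 = 3 × 7^2
gcd(84, 651, 147) = 3 × 7 = 21.
walnuts per bundle = 147 / 21 = 7.

7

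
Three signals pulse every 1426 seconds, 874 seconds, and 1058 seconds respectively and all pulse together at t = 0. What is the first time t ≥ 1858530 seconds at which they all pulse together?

1869486 seconds

Joint pulses occur at multiples of LCM(1426, 874, 1058).
1426 = 2 × 23 × 31
874 = 2 × 19 × 23
1058 = 2 × 23^2
LCM(1426, 874, 1058) = 2 × 19 × 23^2 × 31 = 623162.
Smallest multiple of 623162 that is ≥ 1858530: ⌈1858530/623162⌉ × 623162 = 3 × 623162 = 1869486.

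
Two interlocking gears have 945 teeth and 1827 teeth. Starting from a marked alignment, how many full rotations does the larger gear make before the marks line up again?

All finish a whole number of cycles simultaneously at t = LCM of the periods.
945 = 3^3 × 5 × 7
1827 = 3^2 × 7 × 29
LCM(945, 1827) = 3^3 × 5 × 7 × 29 = 27405.
Rotations for period 1827: 27405 / 1827 = 15.

15 rotations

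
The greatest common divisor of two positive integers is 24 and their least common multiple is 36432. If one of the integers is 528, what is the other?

1656

For two integers, gcd × lcm = product, so the other is (24 × 36432) / 528 = 874368 / 528 = 1656.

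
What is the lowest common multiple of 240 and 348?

240 = 2^4 × 3 × 5
348 = 2^2 × 3 × 29
LCM(240, 348) = 2^4 × 3 × 5 × 29 = 6960.

6960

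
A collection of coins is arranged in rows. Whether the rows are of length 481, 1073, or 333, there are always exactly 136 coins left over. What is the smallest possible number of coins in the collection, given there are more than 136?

125677

N − 136 must be a common multiple of 481, 1073, and 333.
481 = 13 × 37
1073 = 29 × 37
333 = 3^2 × 37
LCM(481, 1073, 333) = 3^2 × 13 × 29 × 37 = 125541.
Smallest N > 136 is LCM + 136 = 125541 + 136 = 125677.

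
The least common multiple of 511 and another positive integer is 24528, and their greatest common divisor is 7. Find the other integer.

336

gcd × lcm = product of the two integers, so the other integer is (7 × 24528) / 511 = 336.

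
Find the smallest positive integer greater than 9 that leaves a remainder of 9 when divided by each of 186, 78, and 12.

4845

N − 9 must be a common multiple of 186, 78, and 12.
186 = 2 × 3 × 31
78 = 2 × 3 × 13
12 = 2^2 × 3
LCM(186, 78, 12) = 2^2 × 3 × 13 × 31 = 4836.
Smallest N > 9 is LCM + 9 = 4836 + 9 = 4845.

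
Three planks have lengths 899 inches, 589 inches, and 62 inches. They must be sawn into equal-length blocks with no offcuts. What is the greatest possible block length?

The block length must divide every plank, so the greatest is gcd(899, 589, 62).
899 = 29 × 31
589 = 19 × 31
62 = 2 × 31
gcd(899, 589, 62) = 31.

31 inches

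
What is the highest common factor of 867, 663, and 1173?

51

867 = 3 × 17^2
663 = 3 × 13 × 17
1173 = 3 × 17 × 23
gcd(867, 663, 1173) = 3 × 17 = 51.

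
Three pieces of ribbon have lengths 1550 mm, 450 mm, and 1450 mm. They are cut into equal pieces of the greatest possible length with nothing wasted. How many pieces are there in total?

Piece length = gcd(1550, 450, 1450).
1550 = 2 × 5^2 × 31
450 = 2 × 3^2 × 5^2
1450 = 2 × 5^2 × 29
gcd(1550, 450, 1450) = 2 × 5^2 = 50.
Total pieces = 1550/50 + 450/50 + 1450/50 = 31 + 9 + 29 = 69.

69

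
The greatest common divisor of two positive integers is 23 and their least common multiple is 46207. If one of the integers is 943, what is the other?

1127

For two integers, gcd × lcm = product, so the other is (23 × 46207) / 943 = 1062761 / 943 = 1127.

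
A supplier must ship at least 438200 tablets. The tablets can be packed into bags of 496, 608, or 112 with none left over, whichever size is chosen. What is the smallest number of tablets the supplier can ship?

The number of tablets must be a common multiple of 496, 608, and 112, so a multiple of their LCM.
496 = 2^4 × 31
608 = 2^5 × 19
112 = 2^4 × 7
LCM(496, 608, 112) = 2^5 × 7 × 19 × 31 = 131936.
Smallest multiple of 131936 that is ≥ 438200: ⌈438200/131936⌉ × 131936 = 4 × 131936 = 527744.

527744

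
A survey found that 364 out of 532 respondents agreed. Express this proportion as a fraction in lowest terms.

13/19

364 = 2^2 × 7 × 13
532 = 2^2 × 7 × 19
gcd(364, 532) = 2^2 × 7 = 28.
Divide numerator and denominator by 28: 364/532 = 13/19.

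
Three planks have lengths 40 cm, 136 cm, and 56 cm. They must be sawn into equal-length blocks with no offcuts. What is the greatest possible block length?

8 cm

This is the greatest common divisor of 40, 136, and 56.
40 = 2^3 × 5
136 = 2^3 × 17
56 = 2^3 × 7
gcd(40, 136, 56) = 2^3 = 8.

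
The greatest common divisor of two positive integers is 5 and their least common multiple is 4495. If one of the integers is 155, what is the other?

145

For two integers, gcd × lcm = product, so the other is (5 × 4495) / 155 = 22475 / 155 = 145.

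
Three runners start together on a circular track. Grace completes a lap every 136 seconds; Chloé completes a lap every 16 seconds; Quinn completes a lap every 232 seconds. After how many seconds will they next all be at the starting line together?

7888 seconds

The first simultaneous occurrence is after LCM of the individual periods.
136 = 2^3 × 17
16 = 2^4
232 = 2^3 × 29
LCM(136, 16, 232) = 2^4 × 17 × 29 = 7888.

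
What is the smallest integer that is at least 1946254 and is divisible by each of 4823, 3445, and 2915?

The integer must be a common multiple of 4823, 3445, and 2915, so a multiple of their LCM.
4823 = 7 × 13 × 53
3445 = 5 × 13 × 53
2915 = 5 × 11 × 53
LCM(4823, 3445, 2915) = 5 × 7 × 11 × 13 × 53 = 265265.
Smallest multiple of 265265 that is ≥ 1946254: ⌈1946254/265265⌉ × 265265 = 8 × 265265 = 2122120.

2122120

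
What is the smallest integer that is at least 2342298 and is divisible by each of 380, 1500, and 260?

2593500

The integer must be a common multiple of 380, 1500, and 260, so a multiple of their LCM.
380 = 2^2 × 5 × 19
1500 = 2^2 × 3 × 5^3
260 = 2^2 × 5 × 13
LCM(380, 1500, 260) = 2^2 × 3 × 5^3 × 13 × 19 = 370500.
Smallest multiple of 370500 that is ≥ 2342298: ⌈2342298/370500⌉ × 370500 = 7 × 370500 = 2593500.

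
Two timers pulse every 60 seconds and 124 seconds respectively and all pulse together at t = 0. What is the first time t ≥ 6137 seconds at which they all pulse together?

Joint pulses occur at multiples of LCM(60, 124).
60 = 2^2 × 3 × 5
124 = 2^2 × 31
LCM(60, 124) = 2^2 × 3 × 5 × 31 = 1860.
Smallest multiple of 1860 that is ≥ 6137: ⌈6137/1860⌉ × 1860 = 4 × 1860 = 7440.

7440 seconds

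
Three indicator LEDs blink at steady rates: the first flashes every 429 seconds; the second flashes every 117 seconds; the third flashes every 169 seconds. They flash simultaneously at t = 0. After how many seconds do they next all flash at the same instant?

16731 seconds

The first simultaneous occurrence is after LCM of the individual periods.
429 = 3 × 11 × 13
117 = 3^2 × 13
169 = 13^2
LCM(429, 117, 169) = 3^2 × 11 × 13^2 = 16731.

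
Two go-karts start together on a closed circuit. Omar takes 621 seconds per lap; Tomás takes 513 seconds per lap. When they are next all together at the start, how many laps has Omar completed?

19 laps

All finish a whole number of cycles simultaneously at t = LCM of the periods.
621 = 3^3 × 23
513 = 3^3 × 19
LCM(621, 513) = 3^3 × 19 × 23 = 11799.
Laps for period 621: 11799 / 621 = 19.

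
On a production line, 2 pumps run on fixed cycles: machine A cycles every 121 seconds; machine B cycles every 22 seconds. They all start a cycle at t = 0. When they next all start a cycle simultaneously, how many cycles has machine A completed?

All finish a whole number of cycles simultaneously at t = LCM of the periods.
121 = 11^2
22 = 2 × 11
LCM(121, 22) = 2 × 11^2 = 242.
Cycles for period 121: 242 / 121 = 2.

2 cycles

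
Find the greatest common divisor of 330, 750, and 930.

330 = 2 × 3 × 5 × 11
750 = 2 × 3 × 5^3
930 = 2 × 3 × 5 × 31
gcd(330, 750, 930) = 2 × 3 × 5 = 30.

30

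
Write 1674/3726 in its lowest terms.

31/69

1674 = 2 × 3^3 × 31
3726 = 2 × 3^4 × 23
gcd(1674, 3726) = 2 × 3^3 = 54.
Divide numerator and denominator by 54: 1674/3726 = 31/69.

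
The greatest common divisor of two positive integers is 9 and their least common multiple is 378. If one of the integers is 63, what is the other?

For two integers, gcd × lcm = product, so the other is (9 × 378) / 63 = 3402 / 63 = 54.

54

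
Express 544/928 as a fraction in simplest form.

17/29

544 = 2^5 × 17
928 = 2^5 × 29
gcd(544, 928) = 2^5 = 32.
Divide numerator and denominator by 32: 544/928 = 17/29.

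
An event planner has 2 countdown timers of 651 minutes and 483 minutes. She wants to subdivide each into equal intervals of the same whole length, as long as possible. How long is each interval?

The interval must divide each timer length; the longest such is the gcd.
651 = 3 × 7 × 31
483 = 3 × 7 × 23
gcd(651, 483) = 3 × 7 = 21.

21 minutes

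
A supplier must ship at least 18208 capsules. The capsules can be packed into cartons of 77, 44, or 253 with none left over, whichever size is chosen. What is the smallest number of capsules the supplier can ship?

21252

The number of capsules must be a common multiple of 77, 44, and 253, so a multiple of their LCM.
77 = 7 × 11
44 = 2^2 × 11
253 = 11 × 23
LCM(77, 44, 253) = 2^2 × 7 × 11 × 23 = 7084.
Smallest multiple of 7084 that is ≥ 18208: ⌈18208/7084⌉ × 7084 = 3 × 7084 = 21252.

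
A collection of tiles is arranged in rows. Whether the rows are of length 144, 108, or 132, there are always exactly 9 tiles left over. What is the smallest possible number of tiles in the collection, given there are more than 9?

4761

N − 9 must be a common multiple of 144, 108, and 132.
144 = 2^4 × 3^2
108 = 2^2 × 3^3
132 = 2^2 × 3 × 11
LCM(144, 108, 132) = 2^4 × 3^3 × 11 = 4752.
Smallest N > 9 is LCM + 9 = 4752 + 9 = 4761.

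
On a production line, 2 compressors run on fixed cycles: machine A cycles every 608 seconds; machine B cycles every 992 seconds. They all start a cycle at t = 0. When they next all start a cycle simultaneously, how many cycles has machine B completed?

19 cycles

The first common completion time is the LCM of the periods.
608 = 2^5 × 19
992 = 2^5 × 31
LCM(608, 992) = 2^5 × 19 × 31 = 18848.
Cycles for period 992: 18848 / 992 = 19.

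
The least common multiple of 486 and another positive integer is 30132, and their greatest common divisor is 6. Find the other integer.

gcd × lcm = product of the two integers, so the other integer is (6 × 30132) / 486 = 372.

372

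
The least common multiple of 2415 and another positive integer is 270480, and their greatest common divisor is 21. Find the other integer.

2352

gcd × lcm = product of the two integers, so the other integer is (21 × 270480) / 2415 = 2352.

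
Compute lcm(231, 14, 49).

231 = 3 × 7 × 11
14 = 2 × 7
49 = 7^2
LCM(231, 14, 49) = 2 × 3 × 7^2 × 11 = 3234.

3234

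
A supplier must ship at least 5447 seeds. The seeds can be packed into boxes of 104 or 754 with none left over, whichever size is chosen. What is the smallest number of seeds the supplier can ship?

The number of seeds must be a common multiple of 104 and 754, so a multiple of their LCM.
104 = 2^3 × 13
754 = 2 × 13 × 29
LCM(104, 754) = 2^3 × 13 × 29 = 3016.
Smallest multiple of 3016 that is ≥ 5447: ⌈5447/3016⌉ × 3016 = 2 × 3016 = 6032.

6032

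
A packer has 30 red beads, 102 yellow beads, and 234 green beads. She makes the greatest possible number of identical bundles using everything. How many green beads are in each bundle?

39

Number of bundles = gcd(30, 102, 234).
30 = 2 × 3 × 5
102 = 2 × 3 × 17
234 = 2 × 3^2 × 13
gcd(30, 102, 234) = 2 × 3 = 6.
green beads per bundle = 234 / 6 = 39.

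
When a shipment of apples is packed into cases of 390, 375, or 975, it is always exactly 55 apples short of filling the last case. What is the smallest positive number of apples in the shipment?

Being 55 short of a full case of size k means N ≡ −55 (mod k), i.e. N + 55 is a multiple of each size.
390 = 2 × 3 × 5 × 13
375 = 3 × 5^3
975 = 3 × 5^2 × 13
LCM(390, 375, 975) = 2 × 3 × 5^3 × 13 = 9750.
Smallest positive N is 9750 − 55 = 9695.

9695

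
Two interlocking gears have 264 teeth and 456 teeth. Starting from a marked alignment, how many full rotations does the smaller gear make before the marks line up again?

They are all back at their starting positions together after one LCM of the periods.
264 = 2^3 × 3 × 11
456 = 2^3 × 3 × 19
LCM(264, 456) = 2^3 × 3 × 11 × 19 = 5016.
Rotations for period 264: 5016 / 264 = 19.

19 rotations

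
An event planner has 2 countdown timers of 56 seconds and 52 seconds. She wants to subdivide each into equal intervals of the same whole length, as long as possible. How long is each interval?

The interval must divide each timer length; the longest such is the gcd.
56 = 2^3 × 7
52 = 2^2 × 13
gcd(56, 52) = 2^2 = 4.

4 seconds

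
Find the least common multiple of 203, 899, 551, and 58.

203 = 7 × 29
899 = 29 × 31
551 = 19 × 29
58 = 2 × 29
LCM(203, 899, 551, 58) = 2 × 7 × 19 × 29 × 31 = 239134.

239134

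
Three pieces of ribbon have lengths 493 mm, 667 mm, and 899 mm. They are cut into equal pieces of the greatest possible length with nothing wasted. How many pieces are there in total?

Piece length = gcd(493, 667, 899).
493 = 17 × 29
667 = 23 × 29
899 = 29 × 31
gcd(493, 667, 899) = 29.
Total pieces = 493/29 + 667/29 + 899/29 = 17 + 23 + 31 = 71.

71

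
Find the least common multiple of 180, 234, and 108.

180 = 2^2 × 3^2 × 5
234 = 2 × 3^2 × 13
108 = 2^2 × 3^3
LCM(180, 234, 108) = 2^2 × 3^3 × 5 × 13 = 7020.

7020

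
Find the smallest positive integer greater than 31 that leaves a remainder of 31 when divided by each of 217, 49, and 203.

44082

N − 31 must be a common multiple of 217, 49, and 203.
217 = 7 × 31
49 = 7^2
203 = 7 × 29
LCM(217, 49, 203) = 7^2 × 29 × 31 = 44051.
Smallest N > 31 is LCM + 31 = 44051 + 31 = 44082.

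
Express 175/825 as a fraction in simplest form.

175 = 5^2 × 7
825 = 3 × 5^2 × 11
gcd(175, 825) = 5^2 = 25.
Divide numerator and denominator by 25: 175/825 = 7/33.

7/33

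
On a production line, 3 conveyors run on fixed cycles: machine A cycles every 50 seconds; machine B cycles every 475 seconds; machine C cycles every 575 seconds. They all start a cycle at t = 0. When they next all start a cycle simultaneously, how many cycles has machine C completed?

38 cycles

All finish a whole number of cycles simultaneously at t = LCM of the periods.
50 = 2 × 5^2
475 = 5^2 × 19
575 = 5^2 × 23
LCM(50, 475, 575) = 2 × 5^2 × 19 × 23 = 21850.
Cycles for period 575: 21850 / 575 = 38.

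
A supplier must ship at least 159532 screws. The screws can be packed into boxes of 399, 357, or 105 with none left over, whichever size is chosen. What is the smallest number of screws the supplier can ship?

169575

The number of screws must be a common multiple of 399, 357, and 105, so a multiple of their LCM.
399 = 3 × 7 × 19
357 = 3 × 7 × 17
105 = 3 × 5 × 7
LCM(399, 357, 105) = 3 × 5 × 7 × 17 × 19 = 33915.
Smallest multiple of 33915 that is ≥ 159532: ⌈159532/33915⌉ × 33915 = 5 × 33915 = 169575.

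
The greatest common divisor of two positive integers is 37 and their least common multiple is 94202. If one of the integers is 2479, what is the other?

For two integers, gcd × lcm = product, so the other is (37 × 94202) / 2479 = 3485474 / 2479 = 1406.

1406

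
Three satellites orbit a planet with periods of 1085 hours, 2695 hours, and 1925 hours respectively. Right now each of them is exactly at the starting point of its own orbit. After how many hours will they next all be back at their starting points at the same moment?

417725 hours

We need the least common multiple of the intervals.
1085 = 5 × 7 × 31
2695 = 5 × 7^2 × 11
1925 = 5^2 × 7 × 11
LCM(1085, 2695, 1925) = 5^2 × 7^2 × 11 × 31 = 417725.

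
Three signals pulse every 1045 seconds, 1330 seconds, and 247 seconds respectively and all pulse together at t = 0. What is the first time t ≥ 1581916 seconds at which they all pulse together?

Joint pulses occur at multiples of LCM(1045, 1330, 247).
1045 = 5 × 11 × 19
1330 = 2 × 5 × 7 × 19
247 = 13 × 19
LCM(1045, 1330, 247) = 2 × 5 × 7 × 11 × 13 × 19 = 190190.
Smallest multiple of 190190 that is ≥ 1581916: ⌈1581916/190190⌉ × 190190 = 9 × 190190 = 1711710.

1711710 seconds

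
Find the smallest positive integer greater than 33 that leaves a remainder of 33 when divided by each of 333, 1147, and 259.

N − 33 must be a common multiple of 333, 1147, and 259.
333 = 3^2 × 37
1147 = 31 × 37
259 = 7 × 37
LCM(333, 1147, 259) = 3^2 × 7 × 31 × 37 = 72261.
Smallest N > 33 is LCM + 33 = 72261 + 33 = 72294.

72294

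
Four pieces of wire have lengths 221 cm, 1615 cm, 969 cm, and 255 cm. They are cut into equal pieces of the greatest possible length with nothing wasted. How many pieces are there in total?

Piece length = gcd(221, 1615, 969, 255).
221 = 13 × 17
1615 = 5 × 17 × 19
969 = 3 × 17 × 19
255 = 3 × 5 × 17
gcd(221, 1615, 969, 255) = 17.
Total pieces = 221/17 + 1615/17 + 969/17 + 255/17 = 13 + 95 + 57 + 15 = 180.

180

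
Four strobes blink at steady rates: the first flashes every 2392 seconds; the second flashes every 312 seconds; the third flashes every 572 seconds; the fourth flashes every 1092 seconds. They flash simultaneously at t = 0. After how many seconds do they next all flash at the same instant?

552552 seconds

We need the least common multiple of the intervals.
2392 = 2^3 × 13 × 23
312 = 2^3 × 3 × 13
572 = 2^2 × 11 × 13
1092 = 2^2 × 3 × 7 × 13
LCM(2392, 312, 572, 1092) = 2^3 × 3 × 7 × 11 × 13 × 23 = 552552.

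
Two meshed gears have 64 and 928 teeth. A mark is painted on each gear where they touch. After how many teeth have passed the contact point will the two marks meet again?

1856 teeth

The first simultaneous occurrence is after LCM of the individual periods.
64 = 2^6
928 = 2^5 × 29
LCM(64, 928) = 2^6 × 29 = 1856.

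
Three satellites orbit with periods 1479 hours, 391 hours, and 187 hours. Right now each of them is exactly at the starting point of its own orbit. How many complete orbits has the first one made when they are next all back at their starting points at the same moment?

253 orbits

All finish a whole number of cycles simultaneously at t = LCM of the periods.
1479 = 3 × 17 × 29
391 = 17 × 23
187 = 11 × 17
LCM(1479, 391, 187) = 3 × 11 × 17 × 23 × 29 = 374187.
Orbits for period 1479: 374187 / 1479 = 253.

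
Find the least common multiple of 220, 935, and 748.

220 = 2^2 × 5 × 11
935 = 5 × 11 × 17
748 = 2^2 × 11 × 17
LCM(220, 935, 748) = 2^2 × 5 × 11 × 17 = 3740.

3740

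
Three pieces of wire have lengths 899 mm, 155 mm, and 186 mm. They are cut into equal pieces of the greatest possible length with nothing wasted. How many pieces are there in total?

Piece length = gcd(899, 155, 186).
899 = 29 × 31
155 = 5 × 31
186 = 2 × 3 × 31
gcd(899, 155, 186) = 31.
Total pieces = 899/31 + 155/31 + 186/31 = 29 + 5 + 6 = 40.

40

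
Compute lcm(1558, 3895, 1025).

1558 = 2 × 19 × 41
3895 = 5 × 19 × 41
1025 = 5^2 × 41
LCM(1558, 3895, 1025) = 2 × 5^2 × 19 × 41 = 38950.

38950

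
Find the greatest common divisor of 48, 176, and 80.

16

48 = 2^4 × 3
176 = 2^4 × 11
80 = 2^4 × 5
gcd(48, 176, 80) = 2^4 = 16.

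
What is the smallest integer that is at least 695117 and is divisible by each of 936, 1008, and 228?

746928

The integer must be a common multiple of 936, 1008, and 228, so a multiple of their LCM.
936 = 2^3 × 3^2 × 13
1008 = 2^4 × 3^2 × 7
228 = 2^2 × 3 × 19
LCM(936, 1008, 228) = 2^4 × 3^2 × 7 × 13 × 19 = 248976.
Smallest multiple of 248976 that is ≥ 695117: ⌈695117/248976⌉ × 248976 = 3 × 248976 = 746928.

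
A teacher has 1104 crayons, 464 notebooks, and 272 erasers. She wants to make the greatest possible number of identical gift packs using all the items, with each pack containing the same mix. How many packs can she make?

The pack count must divide each quantity, so the greatest is gcd(1104, 464, 272).
1104 = 2^4 × 3 × 23
464 = 2^4 × 29
272 = 2^4 × 17
gcd(1104, 464, 272) = 2^4 = 16.

16 packs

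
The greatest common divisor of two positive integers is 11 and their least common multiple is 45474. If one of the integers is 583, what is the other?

For two integers, gcd × lcm = product, so the other is (11 × 45474) / 583 = 500214 / 583 = 858.

858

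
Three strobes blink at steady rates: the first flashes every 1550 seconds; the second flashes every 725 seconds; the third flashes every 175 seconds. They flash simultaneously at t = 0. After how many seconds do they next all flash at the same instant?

314650 seconds

The first simultaneous occurrence is after LCM of the individual periods.
1550 = 2 × 5^2 × 31
725 = 5^2 × 29
175 = 5^2 × 7
LCM(1550, 725, 175) = 2 × 5^2 × 7 × 29 × 31 = 314650.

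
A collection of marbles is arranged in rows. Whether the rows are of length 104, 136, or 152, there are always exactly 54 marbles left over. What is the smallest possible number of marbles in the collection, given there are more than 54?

33646

N − 54 must be a common multiple of 104, 136, and 152.
104 = 2^3 × 13
136 = 2^3 × 17
152 = 2^3 × 19
LCM(104, 136, 152) = 2^3 × 13 × 17 × 19 = 33592.
Smallest N > 54 is LCM + 54 = 33592 + 54 = 33646.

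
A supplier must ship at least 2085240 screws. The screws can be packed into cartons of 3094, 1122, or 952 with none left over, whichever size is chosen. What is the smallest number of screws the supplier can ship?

The number of screws must be a common multiple of 3094, 1122, and 952, so a multiple of their LCM.
3094 = 2 × 7 × 13 × 17
1122 = 2 × 3 × 11 × 17
952 = 2^3 × 7 × 17
LCM(3094, 1122, 952) = 2^3 × 3 × 7 × 11 × 13 × 17 = 408408.
Smallest multiple of 408408 that is ≥ 2085240: ⌈2085240/408408⌉ × 408408 = 6 × 408408 = 2450448.

2450448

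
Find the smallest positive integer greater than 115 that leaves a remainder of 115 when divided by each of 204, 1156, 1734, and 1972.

N − 115 must be a common multiple of 204, 1156, 1734, and 1972.
204 = 2^2 × 3 × 17
1156 = 2^2 × 17^2
1734 = 2 × 3 × 17^2
1972 = 2^2 × 17 × 29
LCM(204, 1156, 1734, 1972) = 2^2 × 3 × 17^2 × 29 = 100572.
Smallest N > 115 is LCM + 115 = 100572 + 115 = 100687.

100687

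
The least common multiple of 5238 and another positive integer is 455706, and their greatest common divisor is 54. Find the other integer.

gcd × lcm = product of the two integers, so the other integer is (54 × 455706) / 5238 = 4698.

4698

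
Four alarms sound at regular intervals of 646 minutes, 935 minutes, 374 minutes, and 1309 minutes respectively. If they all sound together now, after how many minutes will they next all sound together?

248710 minutes

The first simultaneous occurrence is after LCM of the individual periods.
646 = 2 × 17 × 19
935 = 5 × 11 × 17
374 = 2 × 11 × 17
1309 = 7 × 11 × 17
LCM(646, 935, 374, 1309) = 2 × 5 × 7 × 11 × 17 × 19 = 248710.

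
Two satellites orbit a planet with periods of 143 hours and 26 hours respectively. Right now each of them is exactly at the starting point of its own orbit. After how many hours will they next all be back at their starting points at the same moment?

We need the least common multiple of the intervals.
143 = 11 × 13
26 = 2 × 13
LCM(143, 26) = 2 × 11 × 13 = 286.

286 hours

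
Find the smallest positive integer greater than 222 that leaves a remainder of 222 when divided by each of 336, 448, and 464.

39198

N − 222 must be a common multiple of 336, 448, and 464.
336 = 2^4 × 3 × 7
448 = 2^6 × 7
464 = 2^4 × 29
LCM(336, 448, 464) = 2^6 × 3 × 7 × 29 = 38976.
Smallest N > 222 is LCM + 222 = 38976 + 222 = 39198.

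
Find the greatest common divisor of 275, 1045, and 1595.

275 = 5^2 × 11
1045 = 5 × 11 × 19
1595 = 5 × 11 × 29
gcd(275, 1045, 1595) = 5 × 11 = 55.

55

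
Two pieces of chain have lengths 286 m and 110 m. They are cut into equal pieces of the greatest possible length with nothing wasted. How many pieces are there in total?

18

Piece length = gcd(286, 110).
286 = 2 × 11 × 13
110 = 2 × 5 × 11
gcd(286, 110) = 2 × 11 = 22.
Total pieces = 286/22 + 110/22 = 13 + 5 = 18.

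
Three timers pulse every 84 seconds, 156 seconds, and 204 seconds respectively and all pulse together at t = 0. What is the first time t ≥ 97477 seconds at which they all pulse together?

111384 seconds

Joint pulses occur at multiples of LCM(84, 156, 204).
84 = 2^2 × 3 × 7
156 = 2^2 × 3 × 13
204 = 2^2 × 3 × 17
LCM(84, 156, 204) = 2^2 × 3 × 7 × 13 × 17 = 18564.
Smallest multiple of 18564 that is ≥ 97477: ⌈97477/18564⌉ × 18564 = 6 × 18564 = 111384.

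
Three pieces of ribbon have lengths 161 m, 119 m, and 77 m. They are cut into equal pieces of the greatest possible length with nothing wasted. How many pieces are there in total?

Piece length = gcd(161, 119, 77).
161 = 7 × 23
119 = 7 × 17
77 = 7 × 11
gcd(161, 119, 77) = 7.
Total pieces = 161/7 + 119/7 + 77/7 = 23 + 17 + 11 = 51.

51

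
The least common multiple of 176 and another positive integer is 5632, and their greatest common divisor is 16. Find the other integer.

512

gcd × lcm = product of the two integers, so the other integer is (16 × 5632) / 176 = 512.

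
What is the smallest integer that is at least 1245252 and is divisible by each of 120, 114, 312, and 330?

The integer must be a common multiple of 120, 114, 312, and 330, so a multiple of their LCM.
120 = 2^3 × 3 × 5
114 = 2 × 3 × 19
312 = 2^3 × 3 × 13
330 = 2 × 3 × 5 × 11
LCM(120, 114, 312, 330) = 2^3 × 3 × 5 × 11 × 13 × 19 = 326040.
Smallest multiple of 326040 that is ≥ 1245252: ⌈1245252/326040⌉ × 326040 = 4 × 326040 = 1304160.

1304160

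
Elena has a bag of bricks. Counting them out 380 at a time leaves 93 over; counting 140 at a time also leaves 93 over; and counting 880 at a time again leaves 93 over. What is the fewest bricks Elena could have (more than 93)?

N − 93 must be a common multiple of 380, 140, and 880.
380 = 2^2 × 5 × 19
140 = 2^2 × 5 × 7
880 = 2^4 × 5 × 11
LCM(380, 140, 880) = 2^4 × 5 × 7 × 11 × 19 = 117040.
Smallest N > 93 is LCM + 93 = 117040 + 93 = 117133.

117133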